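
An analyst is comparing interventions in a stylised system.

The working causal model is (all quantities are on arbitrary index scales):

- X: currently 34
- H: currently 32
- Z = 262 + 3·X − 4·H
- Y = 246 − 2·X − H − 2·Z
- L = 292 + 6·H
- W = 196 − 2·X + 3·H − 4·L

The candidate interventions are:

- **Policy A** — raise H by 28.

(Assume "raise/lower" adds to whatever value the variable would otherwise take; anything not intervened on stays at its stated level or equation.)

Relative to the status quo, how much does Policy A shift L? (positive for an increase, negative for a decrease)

Baseline:
  H = 32
  L = 292 + 6·32 = 484
Policy A (H + 28):
  H = 32 + 28 = 60
  L = 292 + 6·60 = 652
Change in L: 652 − 484 = 168

168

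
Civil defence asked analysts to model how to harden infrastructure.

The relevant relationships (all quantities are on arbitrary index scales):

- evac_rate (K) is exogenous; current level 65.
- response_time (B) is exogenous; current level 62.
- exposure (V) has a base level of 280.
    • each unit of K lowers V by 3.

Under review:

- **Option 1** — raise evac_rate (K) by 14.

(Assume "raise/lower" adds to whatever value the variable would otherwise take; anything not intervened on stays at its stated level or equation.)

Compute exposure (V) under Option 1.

43

Option 1 (K + 14):
  K = 65 + 14 = 79
  V = 280 − 3·79 = 43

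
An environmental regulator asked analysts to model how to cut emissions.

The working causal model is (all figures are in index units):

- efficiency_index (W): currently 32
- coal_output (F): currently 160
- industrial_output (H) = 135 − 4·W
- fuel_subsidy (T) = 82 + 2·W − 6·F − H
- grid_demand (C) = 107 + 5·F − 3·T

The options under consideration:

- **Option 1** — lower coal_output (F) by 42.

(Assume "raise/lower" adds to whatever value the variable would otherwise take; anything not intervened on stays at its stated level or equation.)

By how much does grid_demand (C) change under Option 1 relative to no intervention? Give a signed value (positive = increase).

-966

Baseline:
  W = 32
  F = 160
  H = 135 − 4·32 = 7
  T = 82 + 2·32 − 6·160 − 7 = -821
  C = 107 + 5·160 − 3·(-821) = 3370
Option 1 (F − 42):
  W = 32
  F = 160 − 42 = 118
  H = 135 − 4·32 = 7
  T = 82 + 2·32 − 6·118 − 7 = -569
  C = 107 + 5·118 − 3·(-569) = 2404
Change in C: 2404 − 3370 = -966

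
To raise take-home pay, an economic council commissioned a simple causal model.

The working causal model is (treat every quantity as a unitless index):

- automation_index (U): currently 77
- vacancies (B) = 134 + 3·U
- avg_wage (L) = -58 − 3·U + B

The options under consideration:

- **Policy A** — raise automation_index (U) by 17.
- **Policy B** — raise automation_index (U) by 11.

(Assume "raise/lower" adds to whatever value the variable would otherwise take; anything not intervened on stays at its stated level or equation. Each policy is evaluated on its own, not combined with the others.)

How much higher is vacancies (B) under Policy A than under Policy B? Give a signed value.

Policy A (U + 17):
  U = 77 + 17 = 94
  B = 134 + 3·94 = 416
Policy B (U + 11):
  U = 77 + 11 = 88
  B = 134 + 3·88 = 398
B: 416 − 398 = 18

18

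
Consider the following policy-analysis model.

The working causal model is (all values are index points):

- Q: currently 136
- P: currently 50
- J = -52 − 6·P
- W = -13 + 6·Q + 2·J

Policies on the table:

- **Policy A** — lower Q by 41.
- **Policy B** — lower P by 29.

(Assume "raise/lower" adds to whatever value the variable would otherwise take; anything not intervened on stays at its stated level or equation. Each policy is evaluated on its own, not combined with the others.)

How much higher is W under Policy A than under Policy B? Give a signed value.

-594

Policy A (Q − 41):
  Q = 136 − 41 = 95
  P = 50
  J = -52 − 6·50 = -352
  W = -13 + 6·95 + 2·(-352) = -147
Policy B (P − 29):
  Q = 136
  P = 50 − 29 = 21
  J = -52 − 6·21 = -178
  W = -13 + 6·136 + 2·(-178) = 447
W: -147 − 447 = -594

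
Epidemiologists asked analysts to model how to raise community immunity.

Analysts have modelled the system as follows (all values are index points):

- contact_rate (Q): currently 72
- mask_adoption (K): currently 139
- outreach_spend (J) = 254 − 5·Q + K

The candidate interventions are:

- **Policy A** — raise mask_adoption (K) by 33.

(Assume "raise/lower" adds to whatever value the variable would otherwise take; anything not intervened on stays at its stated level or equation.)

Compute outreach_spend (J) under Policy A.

66

Policy A (K + 33):
  Q = 72
  K = 139 + 33 = 172
  J = 254 − 5·72 + 172 = 66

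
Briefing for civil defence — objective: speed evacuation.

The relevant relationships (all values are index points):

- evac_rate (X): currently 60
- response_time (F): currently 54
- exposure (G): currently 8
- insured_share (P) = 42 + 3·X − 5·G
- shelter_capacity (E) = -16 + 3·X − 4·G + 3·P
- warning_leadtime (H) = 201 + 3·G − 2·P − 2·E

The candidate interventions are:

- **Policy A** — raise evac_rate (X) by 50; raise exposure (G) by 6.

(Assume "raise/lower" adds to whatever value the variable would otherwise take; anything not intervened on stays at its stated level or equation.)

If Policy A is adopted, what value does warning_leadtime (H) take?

Policy A (X + 50, G + 6):
  X = 60 + 50 = 110
  G = 8 + 6 = 14
  P = 42 + 3·110 − 5·14 = 302
  E = -16 + 3·110 − 4·14 + 3·302 = 1164
  H = 201 + 3·14 − 2·302 − 2·1164 = -2689

-2689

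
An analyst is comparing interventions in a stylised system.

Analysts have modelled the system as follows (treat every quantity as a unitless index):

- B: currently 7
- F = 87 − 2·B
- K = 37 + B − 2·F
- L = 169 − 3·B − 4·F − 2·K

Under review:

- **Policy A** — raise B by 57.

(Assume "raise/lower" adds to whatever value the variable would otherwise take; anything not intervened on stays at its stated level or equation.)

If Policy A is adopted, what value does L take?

-225

Policy A (B + 57):
  B = 7 + 57 = 64
  F = 87 − 2·64 = -41
  K = 37 + 64 − 2·(-41) = 183
  L = 169 − 3·64 − 4·(-41) − 2·183 = -225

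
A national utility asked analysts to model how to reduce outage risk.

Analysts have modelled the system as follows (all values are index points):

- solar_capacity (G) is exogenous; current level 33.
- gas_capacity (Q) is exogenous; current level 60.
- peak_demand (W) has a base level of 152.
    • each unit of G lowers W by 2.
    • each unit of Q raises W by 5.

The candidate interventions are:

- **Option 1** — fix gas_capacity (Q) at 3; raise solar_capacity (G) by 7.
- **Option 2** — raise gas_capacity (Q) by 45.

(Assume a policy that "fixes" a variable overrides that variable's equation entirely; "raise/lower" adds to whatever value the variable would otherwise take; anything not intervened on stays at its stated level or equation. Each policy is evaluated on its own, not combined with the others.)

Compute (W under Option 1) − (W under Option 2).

-524

Option 1 (Q := 3, G + 7):
  G = 33 + 7 = 40
  Q = 3
  W = 152 − 2·40 + 5·3 = 87
Option 2 (Q + 45):
  G = 33
  Q = 60 + 45 = 105
  W = 152 − 2·33 + 5·105 = 611
W: 87 − 611 = -524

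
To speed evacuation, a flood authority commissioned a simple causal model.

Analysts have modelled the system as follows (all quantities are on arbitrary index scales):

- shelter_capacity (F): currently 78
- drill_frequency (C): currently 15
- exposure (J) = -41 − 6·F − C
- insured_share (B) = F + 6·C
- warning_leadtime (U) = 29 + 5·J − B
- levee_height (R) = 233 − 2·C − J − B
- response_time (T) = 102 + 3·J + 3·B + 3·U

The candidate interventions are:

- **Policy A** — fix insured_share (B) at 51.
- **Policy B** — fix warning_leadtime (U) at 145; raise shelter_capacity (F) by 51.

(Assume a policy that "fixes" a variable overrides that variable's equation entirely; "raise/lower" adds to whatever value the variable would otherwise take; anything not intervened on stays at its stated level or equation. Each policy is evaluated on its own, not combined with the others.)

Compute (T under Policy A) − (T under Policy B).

-7947

Policy A (B := 51):
  F = 78
  C = 15
  J = -41 − 6·78 − 15 = -524
  B = 51
  U = 29 + 5·(-524) − 51 = -2642
  T = 102 + 3·(-524) + 3·51 + 3·(-2642) = -9243
Policy B (U := 145, F + 51):
  F = 78 + 51 = 129
  C = 15
  J = -41 − 6·129 − 15 = -830
  B = 0 + 129 + 6·15 = 219
  U = 145
  T = 102 + 3·(-830) + 3·219 + 3·145 = -1296
T: -9243 − (-1296) = -7947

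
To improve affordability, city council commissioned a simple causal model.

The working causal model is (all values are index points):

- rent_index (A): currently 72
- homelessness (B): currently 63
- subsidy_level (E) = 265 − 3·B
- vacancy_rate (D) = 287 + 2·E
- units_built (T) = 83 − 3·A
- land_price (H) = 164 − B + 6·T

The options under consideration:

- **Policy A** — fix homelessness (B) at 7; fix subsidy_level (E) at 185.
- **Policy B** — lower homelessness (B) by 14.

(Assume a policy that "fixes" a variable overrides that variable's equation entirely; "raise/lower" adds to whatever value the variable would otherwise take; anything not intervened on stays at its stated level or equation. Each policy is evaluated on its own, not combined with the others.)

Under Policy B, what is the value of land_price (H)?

-683

Policy B (B − 14):
  A = 72
  B = 63 − 14 = 49
  T = 83 − 3·72 = -133
  H = 164 − 49 + 6·(-133) = -683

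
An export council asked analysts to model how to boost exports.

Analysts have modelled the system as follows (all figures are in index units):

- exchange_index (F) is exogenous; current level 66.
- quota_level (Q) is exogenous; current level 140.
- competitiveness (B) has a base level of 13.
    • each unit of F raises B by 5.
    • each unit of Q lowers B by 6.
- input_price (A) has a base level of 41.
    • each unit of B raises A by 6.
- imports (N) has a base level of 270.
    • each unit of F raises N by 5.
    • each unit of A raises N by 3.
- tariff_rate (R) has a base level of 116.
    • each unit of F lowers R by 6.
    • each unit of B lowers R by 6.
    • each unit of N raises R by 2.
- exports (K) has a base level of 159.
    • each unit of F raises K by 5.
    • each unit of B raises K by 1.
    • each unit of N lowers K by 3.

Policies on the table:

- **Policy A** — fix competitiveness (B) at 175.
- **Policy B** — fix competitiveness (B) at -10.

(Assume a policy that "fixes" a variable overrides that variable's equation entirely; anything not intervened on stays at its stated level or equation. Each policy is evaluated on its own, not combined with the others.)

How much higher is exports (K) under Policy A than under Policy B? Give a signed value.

Policy A (B := 175):
  F = 66
  Q = 140
  B = 175
  A = 41 + 6·175 = 1091
  N = 270 + 5·66 + 3·1091 = 3873
  K = 159 + 5·66 + 175 − 3·3873 = -10955
Policy B (B := -10):
  F = 66
  Q = 140
  B = -10
  A = 41 + 6·(-10) = -19
  N = 270 + 5·66 + 3·(-19) = 543
  K = 159 + 5·66 + (-10) − 3·543 = -1150
K: -10955 − (-1150) = -9805

-9805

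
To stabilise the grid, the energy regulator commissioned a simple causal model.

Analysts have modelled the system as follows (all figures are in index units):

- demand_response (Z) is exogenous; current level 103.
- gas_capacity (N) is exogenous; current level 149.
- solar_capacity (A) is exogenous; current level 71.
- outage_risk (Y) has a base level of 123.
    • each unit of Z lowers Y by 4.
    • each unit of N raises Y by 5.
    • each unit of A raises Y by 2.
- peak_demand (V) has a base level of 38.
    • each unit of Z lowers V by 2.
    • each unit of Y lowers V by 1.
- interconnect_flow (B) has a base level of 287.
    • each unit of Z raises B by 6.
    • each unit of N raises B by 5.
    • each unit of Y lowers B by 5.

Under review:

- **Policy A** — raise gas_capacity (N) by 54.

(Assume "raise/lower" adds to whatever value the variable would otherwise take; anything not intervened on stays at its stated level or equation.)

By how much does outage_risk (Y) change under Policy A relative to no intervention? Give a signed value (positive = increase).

270

Baseline:
  Z = 103
  N = 149
  A = 71
  Y = 123 − 4·103 + 5·149 + 2·71 = 598
Policy A (N + 54):
  Z = 103
  N = 149 + 54 = 203
  A = 71
  Y = 123 − 4·103 + 5·203 + 2·71 = 868
Change in Y: 868 − 598 = 270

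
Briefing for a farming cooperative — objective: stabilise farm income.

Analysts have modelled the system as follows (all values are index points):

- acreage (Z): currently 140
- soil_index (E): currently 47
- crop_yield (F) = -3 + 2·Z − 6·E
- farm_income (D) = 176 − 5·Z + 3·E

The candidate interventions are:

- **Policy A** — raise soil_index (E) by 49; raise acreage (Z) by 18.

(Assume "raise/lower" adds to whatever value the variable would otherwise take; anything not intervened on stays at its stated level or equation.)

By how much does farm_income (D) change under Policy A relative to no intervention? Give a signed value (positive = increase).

Baseline:
  Z = 140
  E = 47
  D = 176 − 5·140 + 3·47 = -383
Policy A (E + 49, Z + 18):
  Z = 140 + 18 = 158
  E = 47 + 49 = 96
  D = 176 − 5·158 + 3·96 = -326
Change in D: -326 − (-383) = 57

57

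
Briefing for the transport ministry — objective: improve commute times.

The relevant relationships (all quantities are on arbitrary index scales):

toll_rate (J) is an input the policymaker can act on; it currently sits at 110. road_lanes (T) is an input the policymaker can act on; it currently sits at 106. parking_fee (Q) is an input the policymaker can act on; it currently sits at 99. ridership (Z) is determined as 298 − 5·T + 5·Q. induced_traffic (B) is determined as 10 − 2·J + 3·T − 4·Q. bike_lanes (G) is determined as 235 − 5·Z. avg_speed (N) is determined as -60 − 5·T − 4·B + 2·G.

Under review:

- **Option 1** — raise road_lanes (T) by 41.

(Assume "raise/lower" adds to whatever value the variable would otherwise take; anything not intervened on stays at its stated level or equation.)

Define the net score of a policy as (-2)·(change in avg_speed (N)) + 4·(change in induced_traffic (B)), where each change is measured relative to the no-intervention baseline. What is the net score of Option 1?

-2214

Baseline:
  J = 110
  T = 106
  Q = 99
  Z = 298 − 5·106 + 5·99 = 263
  B = 10 − 2·110 + 3·106 − 4·99 = -288
  G = 235 − 5·263 = -1080
  N = -60 − 5·106 − 4·(-288) + 2·(-1080) = -1598
Option 1 (T + 41):
  J = 110
  T = 106 + 41 = 147
  Q = 99
  Z = 298 − 5·147 + 5·99 = 58
  B = 10 − 2·110 + 3·147 − 4·99 = -165
  G = 235 − 5·58 = -55
  N = -60 − 5·147 − 4·(-165) + 2·(-55) = -245
ΔN = -245 − (-1598) = 1353; ΔB = -165 − (-288) = 123
Score = (-2)·1353 + 4·123 = -2214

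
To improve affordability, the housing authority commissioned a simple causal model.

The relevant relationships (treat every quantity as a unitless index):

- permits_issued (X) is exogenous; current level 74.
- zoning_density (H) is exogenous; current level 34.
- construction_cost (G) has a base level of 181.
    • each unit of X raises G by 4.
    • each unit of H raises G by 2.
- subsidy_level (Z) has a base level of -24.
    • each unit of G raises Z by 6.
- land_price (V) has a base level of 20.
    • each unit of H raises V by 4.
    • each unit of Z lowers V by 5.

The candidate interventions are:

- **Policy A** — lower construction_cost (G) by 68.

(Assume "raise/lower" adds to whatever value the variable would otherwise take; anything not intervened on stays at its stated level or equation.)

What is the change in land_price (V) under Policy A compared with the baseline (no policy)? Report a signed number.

Baseline:
  X = 74
  H = 34
  G = 181 + 4·74 + 2·34 = 545
  Z = -24 + 6·545 = 3246
  V = 20 + 4·34 − 5·3246 = -16074
Policy A (G − 68):
  X = 74
  H = 34
  G = 181 + 4·74 + 2·34 (−68 from intervention) = 477
  Z = -24 + 6·477 = 2838
  V = 20 + 4·34 − 5·2838 = -14034
Change in V: -14034 − (-16074) = 2040

2040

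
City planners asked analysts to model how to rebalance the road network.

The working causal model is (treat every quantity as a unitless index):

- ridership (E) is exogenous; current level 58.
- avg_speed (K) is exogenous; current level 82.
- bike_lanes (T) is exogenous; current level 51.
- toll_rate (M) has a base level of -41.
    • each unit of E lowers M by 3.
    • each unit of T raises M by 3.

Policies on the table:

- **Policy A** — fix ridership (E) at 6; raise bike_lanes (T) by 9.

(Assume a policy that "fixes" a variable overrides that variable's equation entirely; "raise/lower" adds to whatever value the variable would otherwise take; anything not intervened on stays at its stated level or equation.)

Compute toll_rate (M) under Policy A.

Policy A (E := 6, T + 9):
  E = 6
  T = 51 + 9 = 60
  M = -41 − 3·6 + 3·60 = 121

121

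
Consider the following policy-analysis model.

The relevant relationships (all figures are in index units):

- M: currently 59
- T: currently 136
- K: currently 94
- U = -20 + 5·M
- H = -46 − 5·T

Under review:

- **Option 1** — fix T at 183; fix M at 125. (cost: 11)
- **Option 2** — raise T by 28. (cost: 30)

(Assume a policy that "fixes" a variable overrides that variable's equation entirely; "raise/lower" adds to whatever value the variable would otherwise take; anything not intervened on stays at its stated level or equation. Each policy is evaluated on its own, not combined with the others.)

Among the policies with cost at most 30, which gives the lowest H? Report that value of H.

-961

Option 1 (T := 183, M := 125):
  T = 183
  H = -46 − 5·183 = -961
Option 2 (T + 28):
  T = 136 + 28 = 164
  H = -46 − 5·164 = -866
Comparing — Option 1: H=-961, Option 2: H=-866. Lowest is -961 (Option 1).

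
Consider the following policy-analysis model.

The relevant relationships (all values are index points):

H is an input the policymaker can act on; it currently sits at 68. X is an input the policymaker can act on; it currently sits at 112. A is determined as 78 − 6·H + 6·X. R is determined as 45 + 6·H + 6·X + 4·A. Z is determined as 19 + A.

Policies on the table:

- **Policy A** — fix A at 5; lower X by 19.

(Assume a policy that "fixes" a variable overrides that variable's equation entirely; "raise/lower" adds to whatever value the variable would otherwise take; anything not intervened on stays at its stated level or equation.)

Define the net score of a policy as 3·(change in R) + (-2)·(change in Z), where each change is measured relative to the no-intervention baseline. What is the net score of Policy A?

Baseline:
  H = 68
  X = 112
  A = 78 − 6·68 + 6·112 = 342
  R = 45 + 6·68 + 6·112 + 4·342 = 2493
  Z = 19 + 342 = 361
Policy A (A := 5, X − 19):
  H = 68
  X = 112 − 19 = 93
  A = 5
  R = 45 + 6·68 + 6·93 + 4·5 = 1031
  Z = 19 + 5 = 24
ΔR = 1031 − 2493 = -1462; ΔZ = 24 − 361 = -337
Score = 3·(-1462) + (-2)·(-337) = -3712

-3712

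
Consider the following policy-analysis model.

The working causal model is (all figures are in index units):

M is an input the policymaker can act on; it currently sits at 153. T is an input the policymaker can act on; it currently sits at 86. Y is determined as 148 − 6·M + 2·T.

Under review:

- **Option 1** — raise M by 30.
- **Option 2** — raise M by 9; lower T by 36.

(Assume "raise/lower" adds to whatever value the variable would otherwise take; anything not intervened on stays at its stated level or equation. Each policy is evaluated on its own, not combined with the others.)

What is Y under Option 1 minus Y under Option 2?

-54

Option 1 (M + 30):
  M = 153 + 30 = 183
  T = 86
  Y = 148 − 6·183 + 2·86 = -778
Option 2 (M + 9, T − 36):
  M = 153 + 9 = 162
  T = 86 − 36 = 50
  Y = 148 − 6·162 + 2·50 = -724
Y: -778 − (-724) = -54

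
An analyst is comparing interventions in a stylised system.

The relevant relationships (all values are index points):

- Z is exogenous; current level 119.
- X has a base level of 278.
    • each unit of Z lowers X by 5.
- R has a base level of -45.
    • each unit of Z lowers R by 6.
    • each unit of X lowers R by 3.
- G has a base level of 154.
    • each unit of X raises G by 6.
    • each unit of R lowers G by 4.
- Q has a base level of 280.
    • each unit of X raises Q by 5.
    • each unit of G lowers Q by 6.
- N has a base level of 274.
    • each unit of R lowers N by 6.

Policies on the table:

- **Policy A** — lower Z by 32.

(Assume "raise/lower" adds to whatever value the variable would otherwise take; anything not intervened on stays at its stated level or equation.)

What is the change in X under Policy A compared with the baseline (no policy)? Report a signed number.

160

Baseline:
  Z = 119
  X = 278 − 5·119 = -317
Policy A (Z − 32):
  Z = 119 − 32 = 87
  X = 278 − 5·87 = -157
Change in X: -157 − (-317) = 160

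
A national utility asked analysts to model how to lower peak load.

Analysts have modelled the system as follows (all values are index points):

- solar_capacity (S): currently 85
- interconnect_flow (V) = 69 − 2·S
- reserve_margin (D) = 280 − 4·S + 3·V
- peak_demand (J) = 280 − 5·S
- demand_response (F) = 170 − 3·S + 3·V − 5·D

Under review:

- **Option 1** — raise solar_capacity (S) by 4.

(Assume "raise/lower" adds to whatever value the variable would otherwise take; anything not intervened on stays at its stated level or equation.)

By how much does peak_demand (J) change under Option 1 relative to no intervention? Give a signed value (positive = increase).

Baseline:
  S = 85
  J = 280 − 5·85 = -145
Option 1 (S + 4):
  S = 85 + 4 = 89
  J = 280 − 5·89 = -165
Change in J: -165 − (-145) = -20

-20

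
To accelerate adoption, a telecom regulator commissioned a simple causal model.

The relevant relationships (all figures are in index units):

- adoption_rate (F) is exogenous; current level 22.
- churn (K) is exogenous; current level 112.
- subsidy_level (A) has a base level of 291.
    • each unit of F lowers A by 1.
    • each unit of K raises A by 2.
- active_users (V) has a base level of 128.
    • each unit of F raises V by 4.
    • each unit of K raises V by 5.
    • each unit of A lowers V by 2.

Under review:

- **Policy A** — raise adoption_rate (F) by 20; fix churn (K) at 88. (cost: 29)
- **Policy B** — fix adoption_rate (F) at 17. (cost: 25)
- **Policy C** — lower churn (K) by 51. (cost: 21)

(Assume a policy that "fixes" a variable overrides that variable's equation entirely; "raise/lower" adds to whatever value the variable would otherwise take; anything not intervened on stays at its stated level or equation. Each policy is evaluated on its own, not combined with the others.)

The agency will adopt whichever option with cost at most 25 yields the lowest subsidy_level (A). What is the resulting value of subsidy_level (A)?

Policy B (F := 17):
  F = 17
  K = 112
  A = 291 − 17 + 2·112 = 498
Policy C (K − 51):
  F = 22
  K = 112 − 51 = 61
  A = 291 − 22 + 2·61 = 391
Comparing — Policy B: A=498, Policy C: A=391. Lowest is 391 (Policy C).

391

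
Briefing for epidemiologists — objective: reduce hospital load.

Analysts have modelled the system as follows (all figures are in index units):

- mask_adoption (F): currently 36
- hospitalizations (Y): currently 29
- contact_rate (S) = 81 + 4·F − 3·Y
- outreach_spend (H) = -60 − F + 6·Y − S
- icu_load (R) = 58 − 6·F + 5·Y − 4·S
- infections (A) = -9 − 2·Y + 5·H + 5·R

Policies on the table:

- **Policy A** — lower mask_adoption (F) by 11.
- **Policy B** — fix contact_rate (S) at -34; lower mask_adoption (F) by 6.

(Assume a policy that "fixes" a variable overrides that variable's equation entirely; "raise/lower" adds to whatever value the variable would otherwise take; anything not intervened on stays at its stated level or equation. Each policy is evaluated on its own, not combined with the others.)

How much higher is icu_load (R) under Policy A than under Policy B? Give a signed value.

-482

Policy A (F − 11):
  F = 36 − 11 = 25
  Y = 29
  S = 81 + 4·25 − 3·29 = 94
  R = 58 − 6·25 + 5·29 − 4·94 = -323
Policy B (S := -34, F − 6):
  F = 36 − 6 = 30
  Y = 29
  S = -34
  R = 58 − 6·30 + 5·29 − 4·(-34) = 159
R: -323 − 159 = -482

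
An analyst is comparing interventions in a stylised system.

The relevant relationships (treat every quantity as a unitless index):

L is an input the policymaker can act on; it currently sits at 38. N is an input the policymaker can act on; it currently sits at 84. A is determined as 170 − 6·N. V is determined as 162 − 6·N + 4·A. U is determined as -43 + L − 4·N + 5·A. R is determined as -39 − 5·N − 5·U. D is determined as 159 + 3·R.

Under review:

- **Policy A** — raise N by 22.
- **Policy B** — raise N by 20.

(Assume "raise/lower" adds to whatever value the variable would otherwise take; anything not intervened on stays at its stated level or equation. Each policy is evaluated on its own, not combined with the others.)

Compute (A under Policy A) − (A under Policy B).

-12

Policy A (N + 22):
  N = 84 + 22 = 106
  A = 170 − 6·106 = -466
Policy B (N + 20):
  N = 84 + 20 = 104
  A = 170 − 6·104 = -454
A: -466 − (-454) = -12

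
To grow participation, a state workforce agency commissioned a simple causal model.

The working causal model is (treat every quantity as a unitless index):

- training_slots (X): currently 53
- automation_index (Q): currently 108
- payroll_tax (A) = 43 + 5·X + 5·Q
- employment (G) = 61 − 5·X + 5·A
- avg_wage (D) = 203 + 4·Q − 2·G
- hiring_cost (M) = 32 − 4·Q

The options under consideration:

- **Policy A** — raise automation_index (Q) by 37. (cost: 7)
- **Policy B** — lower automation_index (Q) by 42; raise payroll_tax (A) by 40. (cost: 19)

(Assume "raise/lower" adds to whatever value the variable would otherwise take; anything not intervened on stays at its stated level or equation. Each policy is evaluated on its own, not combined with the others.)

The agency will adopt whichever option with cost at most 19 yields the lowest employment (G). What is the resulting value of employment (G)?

3186

Policy A (Q + 37):
  X = 53
  Q = 108 + 37 = 145
  A = 43 + 5·53 + 5·145 = 1033
  G = 61 − 5·53 + 5·1033 = 4961
Policy B (Q − 42, A + 40):
  X = 53
  Q = 108 − 42 = 66
  A = 43 + 5·53 + 5·66 (+40 from intervention) = 678
  G = 61 − 5·53 + 5·678 = 3186
Comparing — Policy A: G=4961, Policy B: G=3186. Lowest is 3186 (Policy B).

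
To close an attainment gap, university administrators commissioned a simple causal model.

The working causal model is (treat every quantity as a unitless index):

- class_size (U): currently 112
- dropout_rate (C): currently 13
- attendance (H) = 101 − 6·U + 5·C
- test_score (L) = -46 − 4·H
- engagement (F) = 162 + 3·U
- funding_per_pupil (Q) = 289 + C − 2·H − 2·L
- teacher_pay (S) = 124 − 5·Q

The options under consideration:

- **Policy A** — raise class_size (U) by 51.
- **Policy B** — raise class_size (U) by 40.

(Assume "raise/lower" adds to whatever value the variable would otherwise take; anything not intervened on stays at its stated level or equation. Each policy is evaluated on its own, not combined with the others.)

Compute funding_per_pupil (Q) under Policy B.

-4082

Policy B (U + 40):
  U = 112 + 40 = 152
  C = 13
  H = 101 − 6·152 + 5·13 = -746
  L = -46 − 4·(-746) = 2938
  Q = 289 + 13 − 2·(-746) − 2·2938 = -4082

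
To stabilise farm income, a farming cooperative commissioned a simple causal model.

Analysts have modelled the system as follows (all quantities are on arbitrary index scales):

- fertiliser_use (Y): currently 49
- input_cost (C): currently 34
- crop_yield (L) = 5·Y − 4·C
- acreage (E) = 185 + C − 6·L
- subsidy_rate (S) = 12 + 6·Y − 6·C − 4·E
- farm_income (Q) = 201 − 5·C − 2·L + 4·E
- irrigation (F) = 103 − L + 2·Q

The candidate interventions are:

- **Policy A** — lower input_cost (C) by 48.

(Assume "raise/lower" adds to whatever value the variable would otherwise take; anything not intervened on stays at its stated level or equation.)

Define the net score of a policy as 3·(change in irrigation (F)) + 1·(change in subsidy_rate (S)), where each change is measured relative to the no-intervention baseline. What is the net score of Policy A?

Baseline:
  Y = 49
  C = 34
  L = 0 + 5·49 − 4·34 = 109
  E = 185 + 34 − 6·109 = -435
  S = 12 + 6·49 − 6·34 − 4·(-435) = 1842
  Q = 201 − 5·34 − 2·109 + 4·(-435) = -1927
  F = 103 − 109 + 2·(-1927) = -3860
Policy A (C − 48):
  Y = 49
  C = 34 − 48 = -14
  L = 0 + 5·49 − 4·(-14) = 301
  E = 185 + (-14) − 6·301 = -1635
  S = 12 + 6·49 − 6·(-14) − 4·(-1635) = 6930
  Q = 201 − 5·(-14) − 2·301 + 4·(-1635) = -6871
  F = 103 − 301 + 2·(-6871) = -13940
ΔF = -13940 − (-3860) = -10080; ΔS = 6930 − 1842 = 5088
Score = 3·(-10080) + 1·5088 = -25152

-25152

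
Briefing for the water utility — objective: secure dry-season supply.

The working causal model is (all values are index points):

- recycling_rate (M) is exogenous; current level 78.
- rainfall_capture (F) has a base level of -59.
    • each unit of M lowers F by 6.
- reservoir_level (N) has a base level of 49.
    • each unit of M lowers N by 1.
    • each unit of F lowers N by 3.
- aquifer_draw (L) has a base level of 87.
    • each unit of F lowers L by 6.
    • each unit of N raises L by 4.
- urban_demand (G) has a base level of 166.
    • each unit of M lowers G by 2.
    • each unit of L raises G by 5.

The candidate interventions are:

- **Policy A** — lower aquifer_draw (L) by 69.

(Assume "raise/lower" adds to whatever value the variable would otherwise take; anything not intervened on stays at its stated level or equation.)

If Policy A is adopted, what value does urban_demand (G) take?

46950

Policy A (L − 69):
  M = 78
  F = -59 − 6·78 = -527
  N = 49 − 78 − 3·(-527) = 1552
  L = 87 − 6·(-527) + 4·1552 (−69 from intervention) = 9388
  G = 166 − 2·78 + 5·9388 = 46950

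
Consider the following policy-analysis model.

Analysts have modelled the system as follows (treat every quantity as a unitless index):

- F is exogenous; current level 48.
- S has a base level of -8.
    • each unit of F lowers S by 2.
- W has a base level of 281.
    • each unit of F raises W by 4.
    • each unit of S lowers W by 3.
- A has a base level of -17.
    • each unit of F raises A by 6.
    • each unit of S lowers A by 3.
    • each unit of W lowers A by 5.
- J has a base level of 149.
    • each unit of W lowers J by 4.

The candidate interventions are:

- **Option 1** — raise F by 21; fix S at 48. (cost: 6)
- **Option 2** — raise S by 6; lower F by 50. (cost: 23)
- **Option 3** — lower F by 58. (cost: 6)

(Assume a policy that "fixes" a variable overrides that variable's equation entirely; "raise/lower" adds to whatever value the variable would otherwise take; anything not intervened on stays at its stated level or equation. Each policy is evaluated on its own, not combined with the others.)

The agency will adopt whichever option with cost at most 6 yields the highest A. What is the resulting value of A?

Option 1 (F + 21, S := 48):
  F = 48 + 21 = 69
  S = 48
  W = 281 + 4·69 − 3·48 = 413
  A = -17 + 6·69 − 3·48 − 5·413 = -1812
Option 3 (F − 58):
  F = 48 − 58 = -10
  S = -8 − 2·(-10) = 12
  W = 281 + 4·(-10) − 3·12 = 205
  A = -17 + 6·(-10) − 3·12 − 5·205 = -1138
Comparing — Option 1: A=-1812, Option 3: A=-1138. Highest is -1138 (Option 3).

-1138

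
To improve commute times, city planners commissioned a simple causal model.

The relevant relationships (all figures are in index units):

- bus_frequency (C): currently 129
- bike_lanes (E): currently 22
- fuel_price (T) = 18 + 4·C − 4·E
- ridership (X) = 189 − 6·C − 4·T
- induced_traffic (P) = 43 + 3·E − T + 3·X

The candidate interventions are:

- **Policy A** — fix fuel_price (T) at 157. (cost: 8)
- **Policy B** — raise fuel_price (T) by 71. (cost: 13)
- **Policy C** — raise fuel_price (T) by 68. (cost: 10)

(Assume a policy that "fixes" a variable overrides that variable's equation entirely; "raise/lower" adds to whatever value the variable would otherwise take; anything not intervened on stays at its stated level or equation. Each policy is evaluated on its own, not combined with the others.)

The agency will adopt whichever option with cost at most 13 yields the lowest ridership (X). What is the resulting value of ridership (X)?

Policy A (T := 157):
  C = 129
  E = 22
  T = 157
  X = 189 − 6·129 − 4·157 = -1213
Policy B (T + 71):
  C = 129
  E = 22
  T = 18 + 4·129 − 4·22 (+71 from intervention) = 517
  X = 189 − 6·129 − 4·517 = -2653
Policy C (T + 68):
  C = 129
  E = 22
  T = 18 + 4·129 − 4·22 (+68 from intervention) = 514
  X = 189 − 6·129 − 4·514 = -2641
Comparing — Policy A: X=-1213, Policy B: X=-2653, Policy C: X=-2641. Lowest is -2653 (Policy B).

-2653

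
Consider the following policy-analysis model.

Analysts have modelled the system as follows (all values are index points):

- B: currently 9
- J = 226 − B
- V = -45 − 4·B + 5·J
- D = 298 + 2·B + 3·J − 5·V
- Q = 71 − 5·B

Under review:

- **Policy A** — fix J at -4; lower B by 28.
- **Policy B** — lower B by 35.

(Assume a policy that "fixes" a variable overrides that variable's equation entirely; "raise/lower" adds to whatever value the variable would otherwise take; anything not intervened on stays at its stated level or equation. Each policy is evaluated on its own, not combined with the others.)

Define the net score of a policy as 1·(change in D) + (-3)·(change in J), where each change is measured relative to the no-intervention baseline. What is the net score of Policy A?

Baseline:
  B = 9
  J = 226 − 9 = 217
  V = -45 − 4·9 + 5·217 = 1004
  D = 298 + 2·9 + 3·217 − 5·1004 = -4053
Policy A (J := -4, B − 28):
  B = 9 − 28 = -19
  J = -4
  V = -45 − 4·(-19) + 5·(-4) = 11
  D = 298 + 2·(-19) + 3·(-4) − 5·11 = 193
ΔD = 193 − (-4053) = 4246; ΔJ = -4 − 217 = -221
Score = 1·4246 + (-3)·(-221) = 4909

4909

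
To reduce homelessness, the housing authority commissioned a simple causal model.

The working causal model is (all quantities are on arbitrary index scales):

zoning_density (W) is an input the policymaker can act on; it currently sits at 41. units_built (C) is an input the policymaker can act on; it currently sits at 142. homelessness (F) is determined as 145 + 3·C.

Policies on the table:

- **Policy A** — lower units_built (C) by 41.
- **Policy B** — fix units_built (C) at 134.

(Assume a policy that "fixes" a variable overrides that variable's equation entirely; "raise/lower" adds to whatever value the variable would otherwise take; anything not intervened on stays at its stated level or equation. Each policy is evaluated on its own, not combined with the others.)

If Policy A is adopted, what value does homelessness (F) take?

Policy A (C − 41):
  C = 142 − 41 = 101
  F = 145 + 3·101 = 448

448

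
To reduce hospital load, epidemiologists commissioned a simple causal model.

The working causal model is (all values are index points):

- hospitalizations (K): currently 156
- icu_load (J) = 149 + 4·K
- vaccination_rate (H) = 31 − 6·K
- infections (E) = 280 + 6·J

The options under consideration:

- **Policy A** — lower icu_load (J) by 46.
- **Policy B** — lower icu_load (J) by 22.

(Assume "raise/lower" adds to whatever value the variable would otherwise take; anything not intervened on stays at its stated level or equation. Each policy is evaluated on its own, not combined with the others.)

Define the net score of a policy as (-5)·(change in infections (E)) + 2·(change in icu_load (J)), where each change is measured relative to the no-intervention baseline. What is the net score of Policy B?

616

Baseline:
  K = 156
  J = 149 + 4·156 = 773
  E = 280 + 6·773 = 4918
Policy B (J − 22):
  K = 156
  J = 149 + 4·156 (−22 from intervention) = 751
  E = 280 + 6·751 = 4786
ΔE = 4786 − 4918 = -132; ΔJ = 751 − 773 = -22
Score = (-5)·(-132) + 2·(-22) = 616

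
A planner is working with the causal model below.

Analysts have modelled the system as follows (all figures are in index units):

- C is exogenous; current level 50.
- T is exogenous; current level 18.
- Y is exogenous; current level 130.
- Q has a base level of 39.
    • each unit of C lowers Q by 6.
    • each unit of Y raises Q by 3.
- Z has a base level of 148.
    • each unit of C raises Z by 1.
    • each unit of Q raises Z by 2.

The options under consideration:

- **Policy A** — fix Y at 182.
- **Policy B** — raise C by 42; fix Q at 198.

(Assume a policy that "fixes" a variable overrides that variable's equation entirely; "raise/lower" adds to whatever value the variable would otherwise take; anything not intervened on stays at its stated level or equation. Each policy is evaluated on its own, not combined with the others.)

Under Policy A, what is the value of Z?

768

Policy A (Y := 182):
  C = 50
  Y = 182
  Q = 39 − 6·50 + 3·182 = 285
  Z = 148 + 50 + 2·285 = 768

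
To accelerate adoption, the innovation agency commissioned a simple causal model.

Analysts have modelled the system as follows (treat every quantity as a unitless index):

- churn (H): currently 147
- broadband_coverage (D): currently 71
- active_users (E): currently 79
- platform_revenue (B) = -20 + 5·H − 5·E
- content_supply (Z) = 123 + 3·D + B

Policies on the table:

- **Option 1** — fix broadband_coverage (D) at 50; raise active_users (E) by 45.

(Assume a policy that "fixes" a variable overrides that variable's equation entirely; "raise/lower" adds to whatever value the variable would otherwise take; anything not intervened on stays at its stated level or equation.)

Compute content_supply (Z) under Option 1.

Option 1 (D := 50, E + 45):
  H = 147
  D = 50
  E = 79 + 45 = 124
  B = -20 + 5·147 − 5·124 = 95
  Z = 123 + 3·50 + 95 = 368

368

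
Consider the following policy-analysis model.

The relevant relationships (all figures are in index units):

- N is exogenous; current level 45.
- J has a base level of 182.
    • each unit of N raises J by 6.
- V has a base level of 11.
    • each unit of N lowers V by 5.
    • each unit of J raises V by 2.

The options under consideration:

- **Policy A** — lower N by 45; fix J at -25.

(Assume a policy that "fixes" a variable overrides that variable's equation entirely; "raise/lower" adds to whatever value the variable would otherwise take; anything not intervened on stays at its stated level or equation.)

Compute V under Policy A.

-39

Policy A (N − 45, J := -25):
  N = 45 − 45 = 0
  J = -25
  V = 11 − 5·0 + 2·(-25) = -39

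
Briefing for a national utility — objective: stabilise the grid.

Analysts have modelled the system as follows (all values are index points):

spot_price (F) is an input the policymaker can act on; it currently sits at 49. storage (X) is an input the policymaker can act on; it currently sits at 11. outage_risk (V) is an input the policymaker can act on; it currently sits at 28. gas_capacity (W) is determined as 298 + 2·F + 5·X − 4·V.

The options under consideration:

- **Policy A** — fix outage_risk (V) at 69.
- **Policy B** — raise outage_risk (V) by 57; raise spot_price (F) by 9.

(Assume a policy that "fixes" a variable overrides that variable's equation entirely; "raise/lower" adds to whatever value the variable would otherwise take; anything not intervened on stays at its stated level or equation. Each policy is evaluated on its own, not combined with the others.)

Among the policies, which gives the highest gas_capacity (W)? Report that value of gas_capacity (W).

Policy A (V := 69):
  F = 49
  X = 11
  V = 69
  W = 298 + 2·49 + 5·11 − 4·69 = 175
Policy B (V + 57, F + 9):
  F = 49 + 9 = 58
  X = 11
  V = 28 + 57 = 85
  W = 298 + 2·58 + 5·11 − 4·85 = 129
Comparing — Policy A: W=175, Policy B: W=129. Highest is 175 (Policy A).

175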